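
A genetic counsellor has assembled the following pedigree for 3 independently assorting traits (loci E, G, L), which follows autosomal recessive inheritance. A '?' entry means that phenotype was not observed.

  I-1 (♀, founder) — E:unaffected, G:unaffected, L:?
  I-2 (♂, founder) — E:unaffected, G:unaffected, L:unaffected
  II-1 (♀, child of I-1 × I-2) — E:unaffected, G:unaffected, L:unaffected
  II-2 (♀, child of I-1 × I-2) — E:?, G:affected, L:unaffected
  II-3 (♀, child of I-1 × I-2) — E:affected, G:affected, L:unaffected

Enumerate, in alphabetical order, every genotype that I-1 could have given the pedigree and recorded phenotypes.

E/I-1 un ·: Ee
E/I-2 un ·: Ee
E/II-1 un I-1×I-2: EE|Ee
E/II-2 ? I-1×I-2: EE|Ee|ee
E/II-3 aff I-1×I-2: ee
⇒ E over [I-1,I-2,II-1,II-2,II-3]: 6 consistent
G/I-1 un ·: Gg
G/I-2 un ·: Gg
G/II-1 un I-1×I-2: GG|Gg
G/II-2 aff I-1×I-2: gg
G/II-3 aff I-1×I-2: gg
⇒ G over [I-1,I-2,II-1,II-2,II-3]: 2 consistent
L/I-1 ? ·: LL|Ll|ll
L/I-2 un ·: LL|Ll
L/II-1 un I-1×I-2: LL|Ll
L/II-2 un I-1×I-2: LL|Ll
L/II-3 un I-1×I-2: LL|Ll
⇒ L over [I-1,I-2,II-1,II-2,II-3]: 27 consistent

I-1 ∈ {Ee Gg LL, Ee Gg Ll, Ee Gg ll}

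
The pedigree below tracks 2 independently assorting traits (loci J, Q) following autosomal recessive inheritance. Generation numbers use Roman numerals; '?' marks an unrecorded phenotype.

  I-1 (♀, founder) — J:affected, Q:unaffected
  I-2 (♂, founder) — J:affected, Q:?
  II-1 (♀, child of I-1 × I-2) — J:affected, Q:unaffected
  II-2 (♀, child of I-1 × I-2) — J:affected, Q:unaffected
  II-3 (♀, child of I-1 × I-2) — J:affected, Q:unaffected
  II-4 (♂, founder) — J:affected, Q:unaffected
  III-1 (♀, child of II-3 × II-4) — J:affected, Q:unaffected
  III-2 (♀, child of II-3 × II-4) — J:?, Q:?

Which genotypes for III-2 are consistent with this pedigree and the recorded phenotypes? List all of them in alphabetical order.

J/I-1 aff ·: jj
J/I-2 aff ·: jj
J/II-1 aff I-1×I-2: jj
J/II-2 aff I-1×I-2: jj
J/II-3 aff I-1×I-2: jj
J/II-4 aff ·: jj
J/III-1 aff II-3×II-4: jj
J/III-2 ? II-3×II-4: jj
⇒ J over [I-1,I-2,II-1,II-2,II-3,II-4,III-1,III-2]: 1 consistent
Q/I-1 un ·: QQ|Qq
Q/I-2 ? ·: QQ|Qq|qq
Q/II-1 un I-1×I-2: QQ|Qq
Q/II-2 un I-1×I-2: QQ|Qq
Q/II-3 un I-1×I-2: QQ|Qq
Q/II-4 un ·: QQ|Qq
Q/III-1 un II-3×II-4: QQ|Qq
Q/III-2 ? II-3×II-4: QQ|Qq|qq
⇒ Q over [I-1,I-2,II-1,II-2,II-3,II-4,III-1,III-2]: 205 consistent

III-2 ∈ {jj QQ, jj Qq, jj qq}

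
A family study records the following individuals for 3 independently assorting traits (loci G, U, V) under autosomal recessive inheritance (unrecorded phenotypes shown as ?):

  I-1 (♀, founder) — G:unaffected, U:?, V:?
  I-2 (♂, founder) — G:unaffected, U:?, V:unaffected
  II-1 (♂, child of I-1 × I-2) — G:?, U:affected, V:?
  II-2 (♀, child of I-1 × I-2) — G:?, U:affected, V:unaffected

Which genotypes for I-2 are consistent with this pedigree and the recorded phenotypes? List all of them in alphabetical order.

G/I-1 un ·: GG|Gg
G/I-2 un ·: GG|Gg
G/II-1 ? I-1×I-2: GG|Gg|gg
G/II-2 ? I-1×I-2: GG|Gg|gg
⇒ G over [I-1,I-2,II-1,II-2]: 18 consistent
U/I-1 ? ·: Uu|uu
U/I-2 ? ·: Uu|uu
U/II-1 aff I-1×I-2: uu
U/II-2 aff I-1×I-2: uu
⇒ U over [I-1,I-2,II-1,II-2]: 4 consistent
V/I-1 ? ·: VV|Vv|vv
V/I-2 un ·: VV|Vv
V/II-1 ? I-1×I-2: VV|Vv|vv
V/II-2 un I-1×I-2: VV|Vv
⇒ V over [I-1,I-2,II-1,II-2]: 18 consistent

I-2 ∈ {GG Uu VV, GG Uu Vv, GG uu VV, GG uu Vv, Gg Uu VV, Gg Uu Vv, Gg uu VV, Gg uu Vv}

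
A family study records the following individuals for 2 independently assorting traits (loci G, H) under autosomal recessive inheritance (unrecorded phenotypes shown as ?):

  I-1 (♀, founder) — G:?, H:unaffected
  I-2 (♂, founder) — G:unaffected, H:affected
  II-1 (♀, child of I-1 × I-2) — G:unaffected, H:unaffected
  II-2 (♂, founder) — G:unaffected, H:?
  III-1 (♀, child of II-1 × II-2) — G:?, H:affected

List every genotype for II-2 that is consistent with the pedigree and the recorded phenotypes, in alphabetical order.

II-2 ∈ {GG Hh, GG hh, Gg Hh, Gg hh}

G/I-1 ? ·: GG|Gg|gg
G/I-2 un ·: GG|Gg
G/II-1 un I-1×I-2: GG|Gg
G/II-2 un ·: GG|Gg
G/III-1 ? II-1×II-2: GG|Gg|gg
⇒ G over [I-1,I-2,II-1,II-2,III-1]: 37 consistent
H/I-1 un ·: HH|Hh
H/I-2 aff ·: hh
H/II-1 un I-1×I-2: Hh
H/II-2 ? ·: Hh|hh
H/III-1 aff II-1×II-2: hh
⇒ H over [I-1,I-2,II-1,II-2,III-1]: 4 consistent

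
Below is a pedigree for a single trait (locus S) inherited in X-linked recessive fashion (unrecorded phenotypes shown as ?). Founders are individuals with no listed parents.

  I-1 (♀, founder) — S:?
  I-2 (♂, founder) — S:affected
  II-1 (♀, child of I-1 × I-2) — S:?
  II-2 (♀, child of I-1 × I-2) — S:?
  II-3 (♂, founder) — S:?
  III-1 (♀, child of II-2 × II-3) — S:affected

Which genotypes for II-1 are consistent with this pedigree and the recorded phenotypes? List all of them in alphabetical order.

S/I-1 ? ·: X^SX^S|X^SX^s|X^sX^s
S/I-2 aff ·: X^sY
S/II-1 ? I-1×I-2: X^SX^s|X^sX^s
S/II-2 ? I-1×I-2: X^SX^s|X^sX^s
S/II-3 ? ·: X^sY
S/III-1 aff II-2×II-3: X^sX^s
⇒ S over [I-1,I-2,II-1,II-2,II-3,III-1]: 6 consistent

II-1 ∈ {X^SX^s, X^sX^s}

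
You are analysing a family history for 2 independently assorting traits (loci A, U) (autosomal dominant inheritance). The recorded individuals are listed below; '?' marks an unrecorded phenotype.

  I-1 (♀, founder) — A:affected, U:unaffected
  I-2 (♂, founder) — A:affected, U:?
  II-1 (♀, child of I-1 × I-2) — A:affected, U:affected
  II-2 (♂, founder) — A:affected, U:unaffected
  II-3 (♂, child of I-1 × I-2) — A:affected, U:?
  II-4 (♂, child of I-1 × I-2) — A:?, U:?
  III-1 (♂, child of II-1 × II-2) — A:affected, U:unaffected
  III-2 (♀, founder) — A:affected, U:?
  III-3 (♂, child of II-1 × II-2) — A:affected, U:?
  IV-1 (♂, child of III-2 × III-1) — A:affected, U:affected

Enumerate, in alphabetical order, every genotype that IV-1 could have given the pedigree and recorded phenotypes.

A/I-1 aff ·: Aa|AA
A/I-2 aff ·: Aa|AA
A/II-1 aff I-1×I-2: Aa|AA
A/II-2 aff ·: Aa|AA
A/II-3 aff I-1×I-2: Aa|AA
A/II-4 ? I-1×I-2: aa|Aa|AA
A/III-1 aff II-1×II-2: Aa|AA
A/III-2 aff ·: Aa|AA
A/III-3 aff II-1×II-2: Aa|AA
A/IV-1 aff III-2×III-1: Aa|AA
⇒ A over [I-1,I-2,II-1,II-2,II-3,II-4,III-1,III-2,III-3,IV-1]: 647 consistent
U/I-1 un ·: uu
U/I-2 ? ·: Uu|UU
U/II-1 aff I-1×I-2: Uu
U/II-2 un ·: uu
U/II-3 ? I-1×I-2: uu|Uu
U/II-4 ? I-1×I-2: uu|Uu
U/III-1 un II-1×II-2: uu
U/III-2 ? ·: Uu|UU
U/III-3 ? II-1×II-2: uu|Uu
U/IV-1 aff III-2×III-1: Uu
⇒ U over [I-1,I-2,II-1,II-2,II-3,II-4,III-1,III-2,III-3,IV-1]: 20 consistent

IV-1 ∈ {AA Uu, Aa Uu}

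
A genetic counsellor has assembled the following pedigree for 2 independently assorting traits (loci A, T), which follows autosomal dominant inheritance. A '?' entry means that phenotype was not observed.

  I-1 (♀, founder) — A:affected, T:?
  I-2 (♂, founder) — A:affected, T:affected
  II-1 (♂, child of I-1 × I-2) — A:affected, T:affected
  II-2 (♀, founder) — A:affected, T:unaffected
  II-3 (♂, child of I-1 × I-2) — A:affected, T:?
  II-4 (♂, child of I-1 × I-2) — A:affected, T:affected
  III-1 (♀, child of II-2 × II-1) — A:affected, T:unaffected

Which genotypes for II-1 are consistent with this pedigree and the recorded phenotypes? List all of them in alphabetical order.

A/I-1 aff ·: Aa|AA
A/I-2 aff ·: Aa|AA
A/II-1 aff I-1×I-2: Aa|AA
A/II-2 aff ·: Aa|AA
A/II-3 aff I-1×I-2: Aa|AA
A/II-4 aff I-1×I-2: Aa|AA
A/III-1 aff II-2×II-1: Aa|AA
⇒ A over [I-1,I-2,II-1,II-2,II-3,II-4,III-1]: 87 consistent
T/I-1 ? ·: tt|Tt|TT
T/I-2 aff ·: Tt|TT
T/II-1 aff I-1×I-2: Tt
T/II-2 un ·: tt
T/II-3 ? I-1×I-2: tt|Tt|TT
T/II-4 aff I-1×I-2: Tt|TT
T/III-1 un II-2×II-1: tt
⇒ T over [I-1,I-2,II-1,II-2,II-3,II-4,III-1]: 17 consistent

II-1 ∈ {AA Tt, Aa Tt}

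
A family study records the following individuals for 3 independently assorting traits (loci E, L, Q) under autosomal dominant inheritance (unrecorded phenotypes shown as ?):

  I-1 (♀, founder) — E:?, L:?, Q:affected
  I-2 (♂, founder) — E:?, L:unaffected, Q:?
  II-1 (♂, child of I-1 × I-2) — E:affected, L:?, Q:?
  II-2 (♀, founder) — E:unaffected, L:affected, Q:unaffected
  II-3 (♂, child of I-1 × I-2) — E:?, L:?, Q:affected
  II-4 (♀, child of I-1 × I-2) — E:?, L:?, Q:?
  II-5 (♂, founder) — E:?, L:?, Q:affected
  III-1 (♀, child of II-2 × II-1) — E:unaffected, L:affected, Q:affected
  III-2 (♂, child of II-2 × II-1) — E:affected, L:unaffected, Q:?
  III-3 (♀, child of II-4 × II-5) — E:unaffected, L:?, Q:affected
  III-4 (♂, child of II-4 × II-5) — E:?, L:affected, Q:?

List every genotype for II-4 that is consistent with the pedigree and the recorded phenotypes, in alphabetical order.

II-4 ∈ {Ee Ll QQ, Ee Ll Qq, Ee Ll qq, Ee ll QQ, Ee ll Qq, Ee ll qq, ee Ll QQ, ee Ll Qq, ee Ll qq, ee ll QQ, ee ll Qq, ee ll qq}

E/I-1 ? ·: ee|Ee|EE
E/I-2 ? ·: ee|Ee|EE
E/II-1 aff I-1×I-2: Ee
E/II-2 un ·: ee
E/II-3 ? I-1×I-2: ee|Ee|EE
E/II-4 ? I-1×I-2: ee|Ee
E/II-5 ? ·: ee|Ee
E/III-1 un II-2×II-1: ee
E/III-2 aff II-2×II-1: Ee
E/III-3 un II-4×II-5: ee
E/III-4 ? II-4×II-5: ee|Ee|EE
⇒ E over [I-1,I-2,II-1,II-2,II-3,II-4,II-5,III-1,III-2,III-3,III-4]: 86 consistent
L/I-1 ? ·: ll|Ll|LL
L/I-2 un ·: ll
L/II-1 ? I-1×I-2: ll|Ll
L/II-2 aff ·: Ll
L/II-3 ? I-1×I-2: ll|Ll
L/II-4 ? I-1×I-2: ll|Ll
L/II-5 ? ·: ll|Ll|LL
L/III-1 aff II-2×II-1: Ll|LL
L/III-2 un II-2×II-1: ll
L/III-3 ? II-4×II-5: ll|Ll|LL
L/III-4 aff II-4×II-5: Ll|LL
⇒ L over [I-1,I-2,II-1,II-2,II-3,II-4,II-5,III-1,III-2,III-3,III-4]: 117 consistent
Q/I-1 aff ·: Qq|QQ
Q/I-2 ? ·: qq|Qq|QQ
Q/II-1 ? I-1×I-2: Qq|QQ
Q/II-2 un ·: qq
Q/II-3 aff I-1×I-2: Qq|QQ
Q/II-4 ? I-1×I-2: qq|Qq|QQ
Q/II-5 aff ·: Qq|QQ
Q/III-1 aff II-2×II-1: Qq
Q/III-2 ? II-2×II-1: qq|Qq
Q/III-3 aff II-4×II-5: Qq|QQ
Q/III-4 ? II-4×II-5: qq|Qq|QQ
⇒ Q over [I-1,I-2,II-1,II-2,II-3,II-4,II-5,III-1,III-2,III-3,III-4]: 339 consistent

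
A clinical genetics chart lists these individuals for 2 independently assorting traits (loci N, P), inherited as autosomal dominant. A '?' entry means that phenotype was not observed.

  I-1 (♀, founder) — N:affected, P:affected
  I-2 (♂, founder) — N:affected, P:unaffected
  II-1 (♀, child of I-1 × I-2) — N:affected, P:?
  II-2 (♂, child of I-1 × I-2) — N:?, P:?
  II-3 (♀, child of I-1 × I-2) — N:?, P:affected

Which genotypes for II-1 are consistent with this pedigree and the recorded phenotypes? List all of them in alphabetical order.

N/I-1 aff ·: Nn|NN
N/I-2 aff ·: Nn|NN
N/II-1 aff I-1×I-2: Nn|NN
N/II-2 ? I-1×I-2: nn|Nn|NN
N/II-3 ? I-1×I-2: nn|Nn|NN
⇒ N over [I-1,I-2,II-1,II-2,II-3]: 35 consistent
P/I-1 aff ·: Pp|PP
P/I-2 un ·: pp
P/II-1 ? I-1×I-2: pp|Pp
P/II-2 ? I-1×I-2: pp|Pp
P/II-3 aff I-1×I-2: Pp
⇒ P over [I-1,I-2,II-1,II-2,II-3]: 5 consistent

II-1 ∈ {NN Pp, NN pp, Nn Pp, Nn pp}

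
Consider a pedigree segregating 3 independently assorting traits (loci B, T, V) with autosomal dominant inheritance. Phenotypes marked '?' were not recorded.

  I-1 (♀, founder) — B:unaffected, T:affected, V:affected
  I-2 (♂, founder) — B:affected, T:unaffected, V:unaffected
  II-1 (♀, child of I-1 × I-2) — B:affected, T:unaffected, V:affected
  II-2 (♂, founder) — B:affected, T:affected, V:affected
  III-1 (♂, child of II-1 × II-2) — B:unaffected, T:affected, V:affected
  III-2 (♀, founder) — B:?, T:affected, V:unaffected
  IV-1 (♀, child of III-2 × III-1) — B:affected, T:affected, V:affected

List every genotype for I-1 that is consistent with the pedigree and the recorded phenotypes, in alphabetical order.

B/I-1 un ·: bb
B/I-2 aff ·: Bb|BB
B/II-1 aff I-1×I-2: Bb
B/II-2 aff ·: Bb
B/III-1 un II-1×II-2: bb
B/III-2 ? ·: Bb|BB
B/IV-1 aff III-2×III-1: Bb
⇒ B over [I-1,I-2,II-1,II-2,III-1,III-2,IV-1]: 4 consistent
T/I-1 aff ·: Tt
T/I-2 un ·: tt
T/II-1 un I-1×I-2: tt
T/II-2 aff ·: Tt|TT
T/III-1 aff II-1×II-2: Tt
T/III-2 aff ·: Tt|TT
T/IV-1 aff III-2×III-1: Tt|TT
⇒ T over [I-1,I-2,II-1,II-2,III-1,III-2,IV-1]: 8 consistent
V/I-1 aff ·: Vv|VV
V/I-2 un ·: vv
V/II-1 aff I-1×I-2: Vv
V/II-2 aff ·: Vv|VV
V/III-1 aff II-1×II-2: Vv|VV
V/III-2 un ·: vv
V/IV-1 aff III-2×III-1: Vv
⇒ V over [I-1,I-2,II-1,II-2,III-1,III-2,IV-1]: 8 consistent

I-1 ∈ {bb Tt VV, bb Tt Vv}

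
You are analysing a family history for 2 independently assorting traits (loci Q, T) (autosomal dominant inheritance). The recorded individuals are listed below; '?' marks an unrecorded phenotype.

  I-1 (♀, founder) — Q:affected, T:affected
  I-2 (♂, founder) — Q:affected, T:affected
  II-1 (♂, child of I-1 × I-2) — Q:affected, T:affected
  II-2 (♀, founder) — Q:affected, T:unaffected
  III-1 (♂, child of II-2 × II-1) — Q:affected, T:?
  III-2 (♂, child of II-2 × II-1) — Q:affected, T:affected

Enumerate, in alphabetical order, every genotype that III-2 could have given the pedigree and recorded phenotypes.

Q/I-1 aff ·: Qq|QQ
Q/I-2 aff ·: Qq|QQ
Q/II-1 aff I-1×I-2: Qq|QQ
Q/II-2 aff ·: Qq|QQ
Q/III-1 aff II-2×II-1: Qq|QQ
Q/III-2 aff II-2×II-1: Qq|QQ
⇒ Q over [I-1,I-2,II-1,II-2,III-1,III-2]: 44 consistent
T/I-1 aff ·: Tt|TT
T/I-2 aff ·: Tt|TT
T/II-1 aff I-1×I-2: Tt|TT
T/II-2 un ·: tt
T/III-1 ? II-2×II-1: tt|Tt
T/III-2 aff II-2×II-1: Tt
⇒ T over [I-1,I-2,II-1,II-2,III-1,III-2]: 10 consistent

III-2 ∈ {QQ Tt, Qq Tt}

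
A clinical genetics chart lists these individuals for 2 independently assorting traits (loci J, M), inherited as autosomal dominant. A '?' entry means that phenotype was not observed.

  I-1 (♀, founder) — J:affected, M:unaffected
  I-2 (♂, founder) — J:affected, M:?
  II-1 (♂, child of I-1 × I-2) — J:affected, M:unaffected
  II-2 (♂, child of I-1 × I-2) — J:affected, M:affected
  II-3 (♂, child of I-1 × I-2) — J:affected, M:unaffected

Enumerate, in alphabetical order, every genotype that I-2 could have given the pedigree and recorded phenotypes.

I-2 ∈ {JJ Mm, Jj Mm}

J/I-1 aff ·: Jj|JJ
J/I-2 aff ·: Jj|JJ
J/II-1 aff I-1×I-2: Jj|JJ
J/II-2 aff I-1×I-2: Jj|JJ
J/II-3 aff I-1×I-2: Jj|JJ
⇒ J over [I-1,I-2,II-1,II-2,II-3]: 25 consistent
M/I-1 un ·: mm
M/I-2 ? ·: Mm
M/II-1 un I-1×I-2: mm
M/II-2 aff I-1×I-2: Mm
M/II-3 un I-1×I-2: mm
⇒ M over [I-1,I-2,II-1,II-2,II-3]: 1 consistent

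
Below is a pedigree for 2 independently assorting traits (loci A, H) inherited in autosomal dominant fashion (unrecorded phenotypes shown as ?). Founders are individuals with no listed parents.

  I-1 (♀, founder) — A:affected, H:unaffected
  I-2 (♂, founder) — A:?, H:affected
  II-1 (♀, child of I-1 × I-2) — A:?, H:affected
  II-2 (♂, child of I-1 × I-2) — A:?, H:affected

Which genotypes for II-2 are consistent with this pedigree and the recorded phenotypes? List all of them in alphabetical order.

II-2 ∈ {AA Hh, Aa Hh, aa Hh}

A/I-1 aff ·: Aa|AA
A/I-2 ? ·: aa|Aa|AA
A/II-1 ? I-1×I-2: aa|Aa|AA
A/II-2 ? I-1×I-2: aa|Aa|AA
⇒ A over [I-1,I-2,II-1,II-2]: 23 consistent
H/I-1 un ·: hh
H/I-2 aff ·: Hh|HH
H/II-1 aff I-1×I-2: Hh
H/II-2 aff I-1×I-2: Hh
⇒ H over [I-1,I-2,II-1,II-2]: 2 consistent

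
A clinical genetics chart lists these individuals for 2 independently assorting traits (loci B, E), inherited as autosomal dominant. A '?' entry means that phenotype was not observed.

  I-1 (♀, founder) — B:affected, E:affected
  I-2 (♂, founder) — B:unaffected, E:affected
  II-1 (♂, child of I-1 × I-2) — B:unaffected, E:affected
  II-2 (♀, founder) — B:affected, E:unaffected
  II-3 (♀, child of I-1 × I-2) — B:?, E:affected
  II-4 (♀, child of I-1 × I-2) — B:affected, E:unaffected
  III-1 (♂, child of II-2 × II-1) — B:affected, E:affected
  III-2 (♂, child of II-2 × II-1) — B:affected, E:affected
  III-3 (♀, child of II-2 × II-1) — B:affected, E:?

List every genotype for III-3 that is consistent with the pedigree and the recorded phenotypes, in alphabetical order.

III-3 ∈ {Bb Ee, Bb ee}

B/I-1 aff ·: Bb
B/I-2 un ·: bb
B/II-1 un I-1×I-2: bb
B/II-2 aff ·: Bb|BB
B/II-3 ? I-1×I-2: bb|Bb
B/II-4 aff I-1×I-2: Bb
B/III-1 aff II-2×II-1: Bb
B/III-2 aff II-2×II-1: Bb
B/III-3 aff II-2×II-1: Bb
⇒ B over [I-1,I-2,II-1,II-2,II-3,II-4,III-1,III-2,III-3]: 4 consistent
E/I-1 aff ·: Ee
E/I-2 aff ·: Ee
E/II-1 aff I-1×I-2: Ee|EE
E/II-2 un ·: ee
E/II-3 aff I-1×I-2: Ee|EE
E/II-4 un I-1×I-2: ee
E/III-1 aff II-2×II-1: Ee
E/III-2 aff II-2×II-1: Ee
E/III-3 ? II-2×II-1: ee|Ee
⇒ E over [I-1,I-2,II-1,II-2,II-3,II-4,III-1,III-2,III-3]: 6 consistent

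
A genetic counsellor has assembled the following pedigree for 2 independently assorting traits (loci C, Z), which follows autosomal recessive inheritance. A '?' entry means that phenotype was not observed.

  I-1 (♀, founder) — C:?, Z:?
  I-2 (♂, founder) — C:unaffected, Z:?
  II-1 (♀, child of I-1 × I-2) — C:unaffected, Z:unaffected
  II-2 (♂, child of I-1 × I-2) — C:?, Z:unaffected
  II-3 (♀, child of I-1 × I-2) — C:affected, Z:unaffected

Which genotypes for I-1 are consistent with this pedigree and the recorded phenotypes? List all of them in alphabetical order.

I-1 ∈ {Cc ZZ, Cc Zz, Cc zz, cc ZZ, cc Zz, cc zz}

C/I-1 ? ·: Cc|cc
C/I-2 un ·: Cc
C/II-1 un I-1×I-2: CC|Cc
C/II-2 ? I-1×I-2: CC|Cc|cc
C/II-3 aff I-1×I-2: cc
⇒ C over [I-1,I-2,II-1,II-2,II-3]: 8 consistent
Z/I-1 ? ·: ZZ|Zz|zz
Z/I-2 ? ·: ZZ|Zz|zz
Z/II-1 un I-1×I-2: ZZ|Zz
Z/II-2 un I-1×I-2: ZZ|Zz
Z/II-3 un I-1×I-2: ZZ|Zz
⇒ Z over [I-1,I-2,II-1,II-2,II-3]: 29 consistent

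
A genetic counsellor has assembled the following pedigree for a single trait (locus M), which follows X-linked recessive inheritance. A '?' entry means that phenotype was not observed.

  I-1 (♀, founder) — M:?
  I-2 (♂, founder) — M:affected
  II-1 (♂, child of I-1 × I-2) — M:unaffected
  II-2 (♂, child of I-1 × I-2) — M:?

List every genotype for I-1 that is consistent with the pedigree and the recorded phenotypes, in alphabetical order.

I-1 ∈ {X^MX^M, X^MX^m}

M/I-1 ? ·: X^MX^M|X^MX^m
M/I-2 aff ·: X^mY
M/II-1 un I-1×I-2: X^MY
M/II-2 ? I-1×I-2: X^MY|X^mY
⇒ M over [I-1,I-2,II-1,II-2]: 3 consistent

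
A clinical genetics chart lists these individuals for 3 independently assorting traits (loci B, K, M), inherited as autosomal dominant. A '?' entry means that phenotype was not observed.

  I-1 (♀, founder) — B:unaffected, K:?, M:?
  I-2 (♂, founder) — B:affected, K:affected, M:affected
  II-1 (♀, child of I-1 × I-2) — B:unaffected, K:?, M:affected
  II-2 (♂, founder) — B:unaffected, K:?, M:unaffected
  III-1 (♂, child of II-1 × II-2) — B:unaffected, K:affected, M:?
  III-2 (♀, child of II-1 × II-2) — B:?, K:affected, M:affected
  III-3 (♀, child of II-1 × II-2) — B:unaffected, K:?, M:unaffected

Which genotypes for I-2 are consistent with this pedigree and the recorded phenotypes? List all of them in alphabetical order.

B/I-1 un ·: bb
B/I-2 aff ·: Bb
B/II-1 un I-1×I-2: bb
B/II-2 un ·: bb
B/III-1 un II-1×II-2: bb
B/III-2 ? II-1×II-2: bb
B/III-3 un II-1×II-2: bb
⇒ B over [I-1,I-2,II-1,II-2,III-1,III-2,III-3]: 1 consistent
K/I-1 ? ·: kk|Kk|KK
K/I-2 aff ·: Kk|KK
K/II-1 ? I-1×I-2: kk|Kk|KK
K/II-2 ? ·: kk|Kk|KK
K/III-1 aff II-1×II-2: Kk|KK
K/III-2 aff II-1×II-2: Kk|KK
K/III-3 ? II-1×II-2: kk|Kk|KK
⇒ K over [I-1,I-2,II-1,II-2,III-1,III-2,III-3]: 156 consistent
M/I-1 ? ·: mm|Mm|MM
M/I-2 aff ·: Mm|MM
M/II-1 aff I-1×I-2: Mm
M/II-2 un ·: mm
M/III-1 ? II-1×II-2: mm|Mm
M/III-2 aff II-1×II-2: Mm
M/III-3 un II-1×II-2: mm
⇒ M over [I-1,I-2,II-1,II-2,III-1,III-2,III-3]: 10 consistent

I-2 ∈ {Bb KK MM, Bb KK Mm, Bb Kk MM, Bb Kk Mm}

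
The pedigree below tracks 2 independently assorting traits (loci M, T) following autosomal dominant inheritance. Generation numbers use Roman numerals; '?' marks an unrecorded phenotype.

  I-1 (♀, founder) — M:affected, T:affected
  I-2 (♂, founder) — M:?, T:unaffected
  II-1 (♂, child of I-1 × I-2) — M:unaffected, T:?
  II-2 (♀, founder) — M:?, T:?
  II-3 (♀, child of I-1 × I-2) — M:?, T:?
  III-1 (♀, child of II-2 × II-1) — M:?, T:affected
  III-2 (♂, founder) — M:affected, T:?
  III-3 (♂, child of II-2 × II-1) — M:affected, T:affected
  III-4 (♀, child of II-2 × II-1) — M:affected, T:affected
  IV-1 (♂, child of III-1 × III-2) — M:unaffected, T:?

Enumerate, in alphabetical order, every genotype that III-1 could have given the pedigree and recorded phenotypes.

III-1 ∈ {Mm TT, Mm Tt, mm TT, mm Tt}

M/I-1 aff ·: Mm
M/I-2 ? ·: mm|Mm
M/II-1 un I-1×I-2: mm
M/II-2 ? ·: Mm|MM
M/II-3 ? I-1×I-2: mm|Mm|MM
M/III-1 ? II-2×II-1: mm|Mm
M/III-2 aff ·: Mm
M/III-3 aff II-2×II-1: Mm
M/III-4 aff II-2×II-1: Mm
M/IV-1 un III-1×III-2: mm
⇒ M over [I-1,I-2,II-1,II-2,II-3,III-1,III-2,III-3,III-4,IV-1]: 15 consistent
T/I-1 aff ·: Tt|TT
T/I-2 un ·: tt
T/II-1 ? I-1×I-2: tt|Tt
T/II-2 ? ·: tt|Tt|TT
T/II-3 ? I-1×I-2: tt|Tt
T/III-1 aff II-2×II-1: Tt|TT
T/III-2 ? ·: tt|Tt|TT
T/III-3 aff II-2×II-1: Tt|TT
T/III-4 aff II-2×II-1: Tt|TT
T/IV-1 ? III-1×III-2: tt|Tt|TT
⇒ T over [I-1,I-2,II-1,II-2,II-3,III-1,III-2,III-3,III-4,IV-1]: 313 consistent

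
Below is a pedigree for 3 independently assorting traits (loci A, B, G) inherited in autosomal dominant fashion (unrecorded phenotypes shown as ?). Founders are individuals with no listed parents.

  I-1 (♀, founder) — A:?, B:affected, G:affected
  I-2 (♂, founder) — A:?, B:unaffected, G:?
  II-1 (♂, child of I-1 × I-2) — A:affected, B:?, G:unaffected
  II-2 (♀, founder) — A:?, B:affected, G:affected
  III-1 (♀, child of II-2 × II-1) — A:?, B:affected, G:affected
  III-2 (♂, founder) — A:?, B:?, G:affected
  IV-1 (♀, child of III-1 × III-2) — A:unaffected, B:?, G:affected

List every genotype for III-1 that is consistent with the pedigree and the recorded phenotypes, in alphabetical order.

A/I-1 ? ·: aa|Aa|AA
A/I-2 ? ·: aa|Aa|AA
A/II-1 aff I-1×I-2: Aa|AA
A/II-2 ? ·: aa|Aa|AA
A/III-1 ? II-2×II-1: aa|Aa
A/III-2 ? ·: aa|Aa
A/IV-1 un III-1×III-2: aa
⇒ A over [I-1,I-2,II-1,II-2,III-1,III-2,IV-1]: 86 consistent
B/I-1 aff ·: Bb|BB
B/I-2 un ·: bb
B/II-1 ? I-1×I-2: bb|Bb
B/II-2 aff ·: Bb|BB
B/III-1 aff II-2×II-1: Bb|BB
B/III-2 ? ·: bb|Bb|BB
B/IV-1 ? III-1×III-2: bb|Bb|BB
⇒ B over [I-1,I-2,II-1,II-2,III-1,III-2,IV-1]: 58 consistent
G/I-1 aff ·: Gg
G/I-2 ? ·: gg|Gg
G/II-1 un I-1×I-2: gg
G/II-2 aff ·: Gg|GG
G/III-1 aff II-2×II-1: Gg
G/III-2 aff ·: Gg|GG
G/IV-1 aff III-1×III-2: Gg|GG
⇒ G over [I-1,I-2,II-1,II-2,III-1,III-2,IV-1]: 16 consistent

III-1 ∈ {Aa BB Gg, Aa Bb Gg, aa BB Gg, aa Bb Gg}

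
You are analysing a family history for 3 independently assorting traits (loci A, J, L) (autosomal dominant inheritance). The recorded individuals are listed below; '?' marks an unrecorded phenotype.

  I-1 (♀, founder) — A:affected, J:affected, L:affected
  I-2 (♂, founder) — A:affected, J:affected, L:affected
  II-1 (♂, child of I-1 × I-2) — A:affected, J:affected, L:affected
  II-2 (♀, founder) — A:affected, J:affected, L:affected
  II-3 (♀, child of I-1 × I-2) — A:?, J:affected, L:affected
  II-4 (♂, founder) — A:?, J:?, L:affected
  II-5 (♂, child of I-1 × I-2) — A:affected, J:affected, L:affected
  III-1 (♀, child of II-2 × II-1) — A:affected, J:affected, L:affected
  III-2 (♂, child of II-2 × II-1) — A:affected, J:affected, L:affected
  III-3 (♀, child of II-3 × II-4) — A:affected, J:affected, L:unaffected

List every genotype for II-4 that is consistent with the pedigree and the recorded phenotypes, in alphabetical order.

A/I-1 aff ·: Aa|AA
A/I-2 aff ·: Aa|AA
A/II-1 aff I-1×I-2: Aa|AA
A/II-2 aff ·: Aa|AA
A/II-3 ? I-1×I-2: aa|Aa|AA
A/II-4 ? ·: aa|Aa|AA
A/II-5 aff I-1×I-2: Aa|AA
A/III-1 aff II-2×II-1: Aa|AA
A/III-2 aff II-2×II-1: Aa|AA
A/III-3 aff II-3×II-4: Aa|AA
⇒ A over [I-1,I-2,II-1,II-2,II-3,II-4,II-5,III-1,III-2,III-3]: 774 consistent
J/I-1 aff ·: Jj|JJ
J/I-2 aff ·: Jj|JJ
J/II-1 aff I-1×I-2: Jj|JJ
J/II-2 aff ·: Jj|JJ
J/II-3 aff I-1×I-2: Jj|JJ
J/II-4 ? ·: jj|Jj|JJ
J/II-5 aff I-1×I-2: Jj|JJ
J/III-1 aff II-2×II-1: Jj|JJ
J/III-2 aff II-2×II-1: Jj|JJ
J/III-3 aff II-3×II-4: Jj|JJ
⇒ J over [I-1,I-2,II-1,II-2,II-3,II-4,II-5,III-1,III-2,III-3]: 722 consistent
L/I-1 aff ·: Ll|LL
L/I-2 aff ·: Ll|LL
L/II-1 aff I-1×I-2: Ll|LL
L/II-2 aff ·: Ll|LL
L/II-3 aff I-1×I-2: Ll
L/II-4 aff ·: Ll
L/II-5 aff I-1×I-2: Ll|LL
L/III-1 aff II-2×II-1: Ll|LL
L/III-2 aff II-2×II-1: Ll|LL
L/III-3 un II-3×II-4: ll
⇒ L over [I-1,I-2,II-1,II-2,II-3,II-4,II-5,III-1,III-2,III-3]: 78 consistent

II-4 ∈ {AA JJ Ll, AA Jj Ll, AA jj Ll, Aa JJ Ll, Aa Jj Ll, Aa jj Ll, aa JJ Ll, aa Jj Ll, aa jj Ll}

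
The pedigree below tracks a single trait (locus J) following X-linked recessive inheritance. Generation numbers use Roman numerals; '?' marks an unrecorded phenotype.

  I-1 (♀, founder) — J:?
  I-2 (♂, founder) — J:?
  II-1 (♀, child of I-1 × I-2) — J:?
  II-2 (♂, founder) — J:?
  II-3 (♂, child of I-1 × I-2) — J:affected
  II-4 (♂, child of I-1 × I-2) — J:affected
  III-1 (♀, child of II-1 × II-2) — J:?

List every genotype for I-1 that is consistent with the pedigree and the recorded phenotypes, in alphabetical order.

J/I-1 ? ·: X^JX^j|X^jX^j
J/I-2 ? ·: X^JY|X^jY
J/II-1 ? I-1×I-2: X^JX^J|X^JX^j|X^jX^j
J/II-2 ? ·: X^JY|X^jY
J/II-3 aff I-1×I-2: X^jY
J/II-4 aff I-1×I-2: X^jY
J/III-1 ? II-1×II-2: X^JX^J|X^JX^j|X^jX^j
⇒ J over [I-1,I-2,II-1,II-2,II-3,II-4,III-1]: 18 consistent

I-1 ∈ {X^JX^j, X^jX^j}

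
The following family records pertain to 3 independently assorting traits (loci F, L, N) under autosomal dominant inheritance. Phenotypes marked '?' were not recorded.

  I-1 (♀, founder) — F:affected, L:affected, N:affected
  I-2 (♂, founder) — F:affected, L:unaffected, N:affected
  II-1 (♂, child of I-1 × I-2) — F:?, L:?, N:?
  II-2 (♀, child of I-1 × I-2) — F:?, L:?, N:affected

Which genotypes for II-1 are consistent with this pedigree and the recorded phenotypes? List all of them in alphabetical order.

F/I-1 aff ·: Ff|FF
F/I-2 aff ·: Ff|FF
F/II-1 ? I-1×I-2: ff|Ff|FF
F/II-2 ? I-1×I-2: ff|Ff|FF
⇒ F over [I-1,I-2,II-1,II-2]: 18 consistent
L/I-1 aff ·: Ll|LL
L/I-2 un ·: ll
L/II-1 ? I-1×I-2: ll|Ll
L/II-2 ? I-1×I-2: ll|Ll
⇒ L over [I-1,I-2,II-1,II-2]: 5 consistent
N/I-1 aff ·: Nn|NN
N/I-2 aff ·: Nn|NN
N/II-1 ? I-1×I-2: nn|Nn|NN
N/II-2 aff I-1×I-2: Nn|NN
⇒ N over [I-1,I-2,II-1,II-2]: 15 consistent

II-1 ∈ {FF Ll NN, FF Ll Nn, FF Ll nn, FF ll NN, FF ll Nn, FF ll nn, Ff Ll NN, Ff Ll Nn, Ff Ll nn, Ff ll NN, Ff ll Nn, Ff ll nn, ff Ll NN, ff Ll Nn, ff Ll nn, ff ll NN, ff ll Nn, ff ll nn}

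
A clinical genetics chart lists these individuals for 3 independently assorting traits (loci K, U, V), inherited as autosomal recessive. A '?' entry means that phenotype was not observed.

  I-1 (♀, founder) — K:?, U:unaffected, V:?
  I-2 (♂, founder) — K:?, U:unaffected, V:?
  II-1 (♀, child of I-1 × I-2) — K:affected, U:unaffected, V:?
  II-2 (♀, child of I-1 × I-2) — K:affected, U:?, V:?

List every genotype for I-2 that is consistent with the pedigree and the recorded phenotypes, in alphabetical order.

I-2 ∈ {Kk UU VV, Kk UU Vv, Kk UU vv, Kk Uu VV, Kk Uu Vv, Kk Uu vv, kk UU VV, kk UU Vv, kk UU vv, kk Uu VV, kk Uu Vv, kk Uu vv}

K/I-1 ? ·: Kk|kk
K/I-2 ? ·: Kk|kk
K/II-1 aff I-1×I-2: kk
K/II-2 aff I-1×I-2: kk
⇒ K over [I-1,I-2,II-1,II-2]: 4 consistent
U/I-1 un ·: UU|Uu
U/I-2 un ·: UU|Uu
U/II-1 un I-1×I-2: UU|Uu
U/II-2 ? I-1×I-2: UU|Uu|uu
⇒ U over [I-1,I-2,II-1,II-2]: 15 consistent
V/I-1 ? ·: VV|Vv|vv
V/I-2 ? ·: VV|Vv|vv
V/II-1 ? I-1×I-2: VV|Vv|vv
V/II-2 ? I-1×I-2: VV|Vv|vv
⇒ V over [I-1,I-2,II-1,II-2]: 29 consistent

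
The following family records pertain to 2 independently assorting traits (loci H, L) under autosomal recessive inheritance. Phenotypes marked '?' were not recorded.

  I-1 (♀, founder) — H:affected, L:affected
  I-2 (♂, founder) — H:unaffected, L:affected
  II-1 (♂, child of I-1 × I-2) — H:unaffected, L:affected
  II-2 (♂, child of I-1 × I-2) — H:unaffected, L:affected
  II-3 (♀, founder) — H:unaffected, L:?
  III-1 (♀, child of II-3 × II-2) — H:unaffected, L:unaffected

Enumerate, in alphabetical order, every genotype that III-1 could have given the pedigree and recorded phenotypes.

H/I-1 aff ·: hh
H/I-2 un ·: HH|Hh
H/II-1 un I-1×I-2: Hh
H/II-2 un I-1×I-2: Hh
H/II-3 un ·: HH|Hh
H/III-1 un II-3×II-2: HH|Hh
⇒ H over [I-1,I-2,II-1,II-2,II-3,III-1]: 8 consistent
L/I-1 aff ·: ll
L/I-2 aff ·: ll
L/II-1 aff I-1×I-2: ll
L/II-2 aff I-1×I-2: ll
L/II-3 ? ·: LL|Ll
L/III-1 un II-3×II-2: Ll
⇒ L over [I-1,I-2,II-1,II-2,II-3,III-1]: 2 consistent

III-1 ∈ {HH Ll, Hh Ll}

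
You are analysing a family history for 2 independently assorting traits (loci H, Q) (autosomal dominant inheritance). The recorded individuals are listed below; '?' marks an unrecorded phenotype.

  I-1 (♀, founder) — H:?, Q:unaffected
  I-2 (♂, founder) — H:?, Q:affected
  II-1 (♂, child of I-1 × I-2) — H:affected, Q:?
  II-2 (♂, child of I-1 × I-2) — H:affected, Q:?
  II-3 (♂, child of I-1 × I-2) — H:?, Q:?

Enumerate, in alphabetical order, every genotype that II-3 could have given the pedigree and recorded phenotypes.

H/I-1 ? ·: hh|Hh|HH
H/I-2 ? ·: hh|Hh|HH
H/II-1 aff I-1×I-2: Hh|HH
H/II-2 aff I-1×I-2: Hh|HH
H/II-3 ? I-1×I-2: hh|Hh|HH
⇒ H over [I-1,I-2,II-1,II-2,II-3]: 35 consistent
Q/I-1 un ·: qq
Q/I-2 aff ·: Qq|QQ
Q/II-1 ? I-1×I-2: qq|Qq
Q/II-2 ? I-1×I-2: qq|Qq
Q/II-3 ? I-1×I-2: qq|Qq
⇒ Q over [I-1,I-2,II-1,II-2,II-3]: 9 consistent

II-3 ∈ {HH Qq, HH qq, Hh Qq, Hh qq, hh Qq, hh qq}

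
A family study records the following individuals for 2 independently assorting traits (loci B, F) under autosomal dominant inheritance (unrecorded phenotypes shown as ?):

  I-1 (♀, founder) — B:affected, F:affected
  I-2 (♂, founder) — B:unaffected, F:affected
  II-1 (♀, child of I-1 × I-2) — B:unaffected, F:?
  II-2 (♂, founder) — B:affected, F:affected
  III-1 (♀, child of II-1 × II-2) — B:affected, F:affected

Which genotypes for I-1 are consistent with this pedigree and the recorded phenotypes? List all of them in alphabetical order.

I-1 ∈ {Bb FF, Bb Ff}

B/I-1 aff ·: Bb
B/I-2 un ·: bb
B/II-1 un I-1×I-2: bb
B/II-2 aff ·: Bb|BB
B/III-1 aff II-1×II-2: Bb
⇒ B over [I-1,I-2,II-1,II-2,III-1]: 2 consistent
F/I-1 aff ·: Ff|FF
F/I-2 aff ·: Ff|FF
F/II-1 ? I-1×I-2: ff|Ff|FF
F/II-2 aff ·: Ff|FF
F/III-1 aff II-1×II-2: Ff|FF
⇒ F over [I-1,I-2,II-1,II-2,III-1]: 26 consistent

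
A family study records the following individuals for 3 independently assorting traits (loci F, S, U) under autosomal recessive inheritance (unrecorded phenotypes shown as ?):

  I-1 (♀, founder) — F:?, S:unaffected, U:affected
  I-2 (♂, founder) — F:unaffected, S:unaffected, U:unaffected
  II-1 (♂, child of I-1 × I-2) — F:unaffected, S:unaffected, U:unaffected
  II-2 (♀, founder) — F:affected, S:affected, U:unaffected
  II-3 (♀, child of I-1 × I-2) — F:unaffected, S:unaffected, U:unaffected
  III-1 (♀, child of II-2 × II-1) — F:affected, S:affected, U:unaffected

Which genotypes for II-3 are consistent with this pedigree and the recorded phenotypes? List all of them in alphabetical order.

F/I-1 ? ·: FF|Ff|ff
F/I-2 un ·: FF|Ff
F/II-1 un I-1×I-2: Ff
F/II-2 aff ·: ff
F/II-3 un I-1×I-2: FF|Ff
F/III-1 aff II-2×II-1: ff
⇒ F over [I-1,I-2,II-1,II-2,II-3,III-1]: 8 consistent
S/I-1 un ·: SS|Ss
S/I-2 un ·: SS|Ss
S/II-1 un I-1×I-2: Ss
S/II-2 aff ·: ss
S/II-3 un I-1×I-2: SS|Ss
S/III-1 aff II-2×II-1: ss
⇒ S over [I-1,I-2,II-1,II-2,II-3,III-1]: 6 consistent
U/I-1 aff ·: uu
U/I-2 un ·: UU|Uu
U/II-1 un I-1×I-2: Uu
U/II-2 un ·: UU|Uu
U/II-3 un I-1×I-2: Uu
U/III-1 un II-2×II-1: UU|Uu
⇒ U over [I-1,I-2,II-1,II-2,II-3,III-1]: 8 consistent

II-3 ∈ {FF SS Uu, FF Ss Uu, Ff SS Uu, Ff Ss Uu}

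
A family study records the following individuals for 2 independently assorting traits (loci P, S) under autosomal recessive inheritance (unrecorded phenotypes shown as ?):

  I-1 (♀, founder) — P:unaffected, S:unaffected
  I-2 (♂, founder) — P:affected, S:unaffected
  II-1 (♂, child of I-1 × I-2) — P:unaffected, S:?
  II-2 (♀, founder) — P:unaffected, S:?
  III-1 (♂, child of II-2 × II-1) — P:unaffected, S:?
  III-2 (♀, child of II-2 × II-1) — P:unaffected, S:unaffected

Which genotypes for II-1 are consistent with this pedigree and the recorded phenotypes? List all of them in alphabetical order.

P/I-1 un ·: PP|Pp
P/I-2 aff ·: pp
P/II-1 un I-1×I-2: Pp
P/II-2 un ·: PP|Pp
P/III-1 un II-2×II-1: PP|Pp
P/III-2 un II-2×II-1: PP|Pp
⇒ P over [I-1,I-2,II-1,II-2,III-1,III-2]: 16 consistent
S/I-1 un ·: SS|Ss
S/I-2 un ·: SS|Ss
S/II-1 ? I-1×I-2: SS|Ss|ss
S/II-2 ? ·: SS|Ss|ss
S/III-1 ? II-2×II-1: SS|Ss|ss
S/III-2 un II-2×II-1: SS|Ss
⇒ S over [I-1,I-2,II-1,II-2,III-1,III-2]: 63 consistent

II-1 ∈ {Pp SS, Pp Ss, Pp ss}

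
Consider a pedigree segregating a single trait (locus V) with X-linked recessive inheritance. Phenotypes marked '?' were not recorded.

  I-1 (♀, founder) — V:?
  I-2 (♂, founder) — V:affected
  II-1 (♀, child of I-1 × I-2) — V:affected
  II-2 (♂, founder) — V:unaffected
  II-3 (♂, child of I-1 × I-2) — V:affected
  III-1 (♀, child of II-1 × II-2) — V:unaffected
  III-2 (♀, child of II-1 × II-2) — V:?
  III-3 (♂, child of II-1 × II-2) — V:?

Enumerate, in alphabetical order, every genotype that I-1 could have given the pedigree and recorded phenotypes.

V/I-1 ? ·: X^VX^v|X^vX^v
V/I-2 aff ·: X^vY
V/II-1 aff I-1×I-2: X^vX^v
V/II-2 un ·: X^VY
V/II-3 aff I-1×I-2: X^vY
V/III-1 un II-1×II-2: X^VX^v
V/III-2 ? II-1×II-2: X^VX^v
V/III-3 ? II-1×II-2: X^vY
⇒ V over [I-1,I-2,II-1,II-2,II-3,III-1,III-2,III-3]: 2 consistent

I-1 ∈ {X^VX^v, X^vX^v}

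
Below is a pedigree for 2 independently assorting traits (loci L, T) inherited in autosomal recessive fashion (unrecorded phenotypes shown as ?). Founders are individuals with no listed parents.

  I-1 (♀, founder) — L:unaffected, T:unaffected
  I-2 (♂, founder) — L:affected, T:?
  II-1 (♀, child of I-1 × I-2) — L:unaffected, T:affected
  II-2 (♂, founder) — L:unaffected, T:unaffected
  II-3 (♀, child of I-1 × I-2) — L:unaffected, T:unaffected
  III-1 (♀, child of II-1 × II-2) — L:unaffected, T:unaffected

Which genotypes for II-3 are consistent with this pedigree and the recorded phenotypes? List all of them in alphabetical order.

L/I-1 un ·: LL|Ll
L/I-2 aff ·: ll
L/II-1 un I-1×I-2: Ll
L/II-2 un ·: LL|Ll
L/II-3 un I-1×I-2: Ll
L/III-1 un II-1×II-2: LL|Ll
⇒ L over [I-1,I-2,II-1,II-2,II-3,III-1]: 8 consistent
T/I-1 un ·: Tt
T/I-2 ? ·: Tt|tt
T/II-1 aff I-1×I-2: tt
T/II-2 un ·: TT|Tt
T/II-3 un I-1×I-2: TT|Tt
T/III-1 un II-1×II-2: Tt
⇒ T over [I-1,I-2,II-1,II-2,II-3,III-1]: 6 consistent

II-3 ∈ {Ll TT, Ll Tt}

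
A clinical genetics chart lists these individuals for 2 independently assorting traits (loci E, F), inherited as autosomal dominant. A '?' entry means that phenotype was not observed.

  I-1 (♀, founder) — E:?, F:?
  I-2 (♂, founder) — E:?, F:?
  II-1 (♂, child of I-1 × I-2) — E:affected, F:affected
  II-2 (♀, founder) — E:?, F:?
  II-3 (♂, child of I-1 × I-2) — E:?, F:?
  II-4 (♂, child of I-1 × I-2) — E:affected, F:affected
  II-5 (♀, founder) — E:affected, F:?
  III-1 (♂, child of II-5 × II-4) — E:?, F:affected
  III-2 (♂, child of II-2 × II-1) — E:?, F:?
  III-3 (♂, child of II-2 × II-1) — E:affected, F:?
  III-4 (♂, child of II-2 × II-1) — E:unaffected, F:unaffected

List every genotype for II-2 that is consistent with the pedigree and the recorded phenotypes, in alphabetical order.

E/I-1 ? ·: ee|Ee|EE
E/I-2 ? ·: ee|Ee|EE
E/II-1 aff I-1×I-2: Ee
E/II-2 ? ·: ee|Ee
E/II-3 ? I-1×I-2: ee|Ee|EE
E/II-4 aff I-1×I-2: Ee|EE
E/II-5 aff ·: Ee|EE
E/III-1 ? II-5×II-4: ee|Ee|EE
E/III-2 ? II-2×II-1: ee|Ee|EE
E/III-3 aff II-2×II-1: Ee|EE
E/III-4 un II-2×II-1: ee
⇒ E over [I-1,I-2,II-1,II-2,II-3,II-4,II-5,III-1,III-2,III-3,III-4]: 688 consistent
F/I-1 ? ·: ff|Ff|FF
F/I-2 ? ·: ff|Ff|FF
F/II-1 aff I-1×I-2: Ff
F/II-2 ? ·: ff|Ff
F/II-3 ? I-1×I-2: ff|Ff|FF
F/II-4 aff I-1×I-2: Ff|FF
F/II-5 ? ·: ff|Ff|FF
F/III-1 aff II-5×II-4: Ff|FF
F/III-2 ? II-2×II-1: ff|Ff|FF
F/III-3 ? II-2×II-1: ff|Ff|FF
F/III-4 un II-2×II-1: ff
⇒ F over [I-1,I-2,II-1,II-2,II-3,II-4,II-5,III-1,III-2,III-3,III-4]: 1209 consistent

II-2 ∈ {Ee Ff, Ee ff, ee Ff, ee ff}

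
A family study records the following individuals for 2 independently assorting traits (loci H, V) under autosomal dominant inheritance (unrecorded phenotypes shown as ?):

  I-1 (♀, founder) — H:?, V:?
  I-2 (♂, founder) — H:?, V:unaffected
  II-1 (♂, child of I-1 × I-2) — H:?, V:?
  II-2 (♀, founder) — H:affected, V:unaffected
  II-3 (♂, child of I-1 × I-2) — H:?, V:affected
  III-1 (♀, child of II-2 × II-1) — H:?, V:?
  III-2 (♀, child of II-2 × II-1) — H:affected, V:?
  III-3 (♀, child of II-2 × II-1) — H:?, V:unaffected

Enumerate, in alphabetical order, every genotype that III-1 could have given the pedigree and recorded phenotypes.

H/I-1 ? ·: hh|Hh|HH
H/I-2 ? ·: hh|Hh|HH
H/II-1 ? I-1×I-2: hh|Hh|HH
H/II-2 aff ·: Hh|HH
H/II-3 ? I-1×I-2: hh|Hh|HH
H/III-1 ? II-2×II-1: hh|Hh|HH
H/III-2 aff II-2×II-1: Hh|HH
H/III-3 ? II-2×II-1: hh|Hh|HH
⇒ H over [I-1,I-2,II-1,II-2,II-3,III-1,III-2,III-3]: 450 consistent
V/I-1 ? ·: Vv|VV
V/I-2 un ·: vv
V/II-1 ? I-1×I-2: vv|Vv
V/II-2 un ·: vv
V/II-3 aff I-1×I-2: Vv
V/III-1 ? II-2×II-1: vv|Vv
V/III-2 ? II-2×II-1: vv|Vv
V/III-3 un II-2×II-1: vv
⇒ V over [I-1,I-2,II-1,II-2,II-3,III-1,III-2,III-3]: 9 consistent

III-1 ∈ {HH Vv, HH vv, Hh Vv, Hh vv, hh Vv, hh vv}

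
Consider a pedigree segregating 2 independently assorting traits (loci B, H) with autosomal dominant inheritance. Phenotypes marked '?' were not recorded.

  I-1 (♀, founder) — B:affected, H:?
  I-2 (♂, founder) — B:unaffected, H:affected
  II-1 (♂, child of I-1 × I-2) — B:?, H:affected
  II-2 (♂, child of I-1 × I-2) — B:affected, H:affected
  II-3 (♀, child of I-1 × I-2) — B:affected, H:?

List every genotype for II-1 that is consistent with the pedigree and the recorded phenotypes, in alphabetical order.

B/I-1 aff ·: Bb|BB
B/I-2 un ·: bb
B/II-1 ? I-1×I-2: bb|Bb
B/II-2 aff I-1×I-2: Bb
B/II-3 aff I-1×I-2: Bb
⇒ B over [I-1,I-2,II-1,II-2,II-3]: 3 consistent
H/I-1 ? ·: hh|Hh|HH
H/I-2 aff ·: Hh|HH
H/II-1 aff I-1×I-2: Hh|HH
H/II-2 aff I-1×I-2: Hh|HH
H/II-3 ? I-1×I-2: hh|Hh|HH
⇒ H over [I-1,I-2,II-1,II-2,II-3]: 32 consistent

II-1 ∈ {Bb HH, Bb Hh, bb HH, bb Hh}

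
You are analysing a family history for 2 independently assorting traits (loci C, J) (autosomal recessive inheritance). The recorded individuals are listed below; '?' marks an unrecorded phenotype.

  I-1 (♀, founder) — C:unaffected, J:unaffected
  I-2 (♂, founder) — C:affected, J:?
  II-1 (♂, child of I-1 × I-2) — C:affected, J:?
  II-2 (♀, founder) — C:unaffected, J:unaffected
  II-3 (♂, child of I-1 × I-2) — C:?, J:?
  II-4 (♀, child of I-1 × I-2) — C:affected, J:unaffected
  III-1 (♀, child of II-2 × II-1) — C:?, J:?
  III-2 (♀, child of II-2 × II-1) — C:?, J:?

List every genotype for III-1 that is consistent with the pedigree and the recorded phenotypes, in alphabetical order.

III-1 ∈ {Cc JJ, Cc Jj, Cc jj, cc JJ, cc Jj, cc jj}

C/I-1 un ·: Cc
C/I-2 aff ·: cc
C/II-1 aff I-1×I-2: cc
C/II-2 un ·: CC|Cc
C/II-3 ? I-1×I-2: Cc|cc
C/II-4 aff I-1×I-2: cc
C/III-1 ? II-2×II-1: Cc|cc
C/III-2 ? II-2×II-1: Cc|cc
⇒ C over [I-1,I-2,II-1,II-2,II-3,II-4,III-1,III-2]: 10 consistent
J/I-1 un ·: JJ|Jj
J/I-2 ? ·: JJ|Jj|jj
J/II-1 ? I-1×I-2: JJ|Jj|jj
J/II-2 un ·: JJ|Jj
J/II-3 ? I-1×I-2: JJ|Jj|jj
J/II-4 un I-1×I-2: JJ|Jj
J/III-1 ? II-2×II-1: JJ|Jj|jj
J/III-2 ? II-2×II-1: JJ|Jj|jj
⇒ J over [I-1,I-2,II-1,II-2,II-3,II-4,III-1,III-2]: 336 consistent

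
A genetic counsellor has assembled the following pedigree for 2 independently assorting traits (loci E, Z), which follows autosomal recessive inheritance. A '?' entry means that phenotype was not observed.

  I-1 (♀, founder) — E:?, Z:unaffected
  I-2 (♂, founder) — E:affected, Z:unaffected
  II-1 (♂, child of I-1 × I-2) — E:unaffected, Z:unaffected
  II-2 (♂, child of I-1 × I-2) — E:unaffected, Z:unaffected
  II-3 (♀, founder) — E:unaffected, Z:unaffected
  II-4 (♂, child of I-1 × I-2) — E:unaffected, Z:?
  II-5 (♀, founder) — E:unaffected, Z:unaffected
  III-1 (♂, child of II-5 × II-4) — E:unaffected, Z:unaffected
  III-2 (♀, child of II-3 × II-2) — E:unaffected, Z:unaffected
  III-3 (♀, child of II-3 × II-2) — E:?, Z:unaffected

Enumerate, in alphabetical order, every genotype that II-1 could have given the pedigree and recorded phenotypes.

E/I-1 ? ·: EE|Ee
E/I-2 aff ·: ee
E/II-1 un I-1×I-2: Ee
E/II-2 un I-1×I-2: Ee
E/II-3 un ·: EE|Ee
E/II-4 un I-1×I-2: Ee
E/II-5 un ·: EE|Ee
E/III-1 un II-5×II-4: EE|Ee
E/III-2 un II-3×II-2: EE|Ee
E/III-3 ? II-3×II-2: EE|Ee|ee
⇒ E over [I-1,I-2,II-1,II-2,II-3,II-4,II-5,III-1,III-2,III-3]: 80 consistent
Z/I-1 un ·: ZZ|Zz
Z/I-2 un ·: ZZ|Zz
Z/II-1 un I-1×I-2: ZZ|Zz
Z/II-2 un I-1×I-2: ZZ|Zz
Z/II-3 un ·: ZZ|Zz
Z/II-4 ? I-1×I-2: ZZ|Zz|zz
Z/II-5 un ·: ZZ|Zz
Z/III-1 un II-5×II-4: ZZ|Zz
Z/III-2 un II-3×II-2: ZZ|Zz
Z/III-3 un II-3×II-2: ZZ|Zz
⇒ Z over [I-1,I-2,II-1,II-2,II-3,II-4,II-5,III-1,III-2,III-3]: 613 consistent

II-1 ∈ {Ee ZZ, Ee Zz}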